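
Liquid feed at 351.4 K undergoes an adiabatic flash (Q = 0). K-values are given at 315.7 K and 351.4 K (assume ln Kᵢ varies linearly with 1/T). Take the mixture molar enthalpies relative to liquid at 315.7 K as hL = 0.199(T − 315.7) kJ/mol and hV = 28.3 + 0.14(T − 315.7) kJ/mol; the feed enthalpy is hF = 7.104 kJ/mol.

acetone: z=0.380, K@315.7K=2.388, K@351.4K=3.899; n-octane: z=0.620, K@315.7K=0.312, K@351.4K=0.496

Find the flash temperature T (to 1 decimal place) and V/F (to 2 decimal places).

Adiabatic flash: solve Rachford–Rice at each trial T, then check hF = ψ·hV(T) + (1−ψ)·hL(T).
  T = 315.7 K: K = (2.388, 0.312), RR gives ψ = 0.106, H_out = 2.990 kJ/mol
  T = 351.4 K: K = (3.899, 0.496), RR gives ψ = 0.540, H_out = 21.252 kJ/mol
  T = 333.5 K: K = (3.090, 0.398), RR gives ψ = 0.335, H_out = 12.659 kJ/mol
  T = 324.6 K: K = (2.726, 0.354), RR gives ψ = 0.229, H_out = 8.121 kJ/mol
  T = 320.1 K: K = (2.552, 0.332), RR gives ψ = 0.169, H_out = 5.628 kJ/mol
  T = 322.4 K: K = (2.640, 0.343), RR gives ψ = 0.200, H_out = 6.924 kJ/mol
Linear interpolation between T = 322.4 (H_out = 6.924) and T = 324.6 (H_out = 8.121) on hF = 7.104 gives T ≈ 322.7 K, at which ψ = 0.20.

T = 322.7 K, V/F = 0.20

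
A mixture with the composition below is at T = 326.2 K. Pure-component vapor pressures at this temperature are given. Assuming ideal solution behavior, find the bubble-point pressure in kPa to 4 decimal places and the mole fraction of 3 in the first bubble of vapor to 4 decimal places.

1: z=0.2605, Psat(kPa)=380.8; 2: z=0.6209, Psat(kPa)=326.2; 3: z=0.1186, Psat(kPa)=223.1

At the bubble point ψ → 0, so ΣzᵢKᵢ = 1 with Kᵢ = Pᵢˢᵃᵗ/P ⇒ P = ΣzᵢPᵢˢᵃᵗ.
P = 0.2605·380.8 + 0.6209·326.2 + 0.1186·223.1 = 328.1956 kPa
yᵢ = zᵢPᵢˢᵃᵗ/P ⇒ y_3 = 0.1186·223.1/328.1956 = 0.0806

Pbub = 328.1956 kPa, y_3 = 0.0806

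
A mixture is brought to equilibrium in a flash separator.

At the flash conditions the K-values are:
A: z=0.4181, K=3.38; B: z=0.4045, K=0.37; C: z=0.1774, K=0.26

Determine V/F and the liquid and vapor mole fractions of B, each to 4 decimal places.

Material balance + equilibrium reduce to Σ zᵢ(Kᵢ−1)/(1+V/F(Kᵢ−1)) = 0.
g(0) = ΣzᵢKᵢ − 1 = 0.6090 and g(1) = 1 − Σzᵢ/Kᵢ = -0.8992, so a root lies in (0, 1).
Newton iteration, V/F⁰ = 0.5:
  V/F = 0.5000: g = -0.12602, g' = -1.0807 → V/F = 0.3834
  V/F = 0.3834: g = 0.00105, g' = -1.1159 → V/F = 0.3843
Converged at V/F = 0.3843.
Compositions from xᵢ = zᵢ/(1+V/F(Kᵢ−1)), yᵢ = Kᵢxᵢ:
  A: x = 0.2184, y = 0.7381
  B: x = 0.5337, y = 0.1975
  C: x = 0.2479, y = 0.0645

V/F = 0.3843, x_B = 0.5337, y_B = 0.1975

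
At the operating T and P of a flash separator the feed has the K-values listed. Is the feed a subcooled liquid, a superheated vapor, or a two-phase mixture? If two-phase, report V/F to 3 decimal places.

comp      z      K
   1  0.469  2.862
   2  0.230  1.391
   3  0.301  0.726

ΣzᵢKᵢ = 1.881; Σzᵢ/Kᵢ = 0.744.
Since Σzᵢ/Kᵢ < 1 the mixture is above its dew point — single vapor phase.

superheated vapor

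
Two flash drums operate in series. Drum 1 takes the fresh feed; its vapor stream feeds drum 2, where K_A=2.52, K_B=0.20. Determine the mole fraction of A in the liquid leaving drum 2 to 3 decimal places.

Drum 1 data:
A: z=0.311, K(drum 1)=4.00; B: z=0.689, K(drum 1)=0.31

x_A (drum 2) = 0.345

Drum 1:
Rachford–Rice: g(ψ₁) = Σ zᵢ(Kᵢ−1)/(1+ψ₁(Kᵢ−1)) = 0.
g(0) = ΣzᵢKᵢ − 1 = 0.458 and g(1) = 1 − Σzᵢ/Kᵢ = -1.300, so a root lies in (0, 1).
Newton iteration, ψ₁⁰ = 0.5:
  ψ₁ = 0.500: g = -0.3526, g' = -1.212 → ψ₁ = 0.209
  ψ₁ = 0.209: g = 0.0177, g' = -1.505 → ψ₁ = 0.221
Converged at ψ₁ = 0.221.
Drum-1 compositions:
  A: x = 0.187, y = 0.748
  B: x = 0.813, y = 0.252
Drum-2 feed = drum-1 vapor: z₂ = (0.7480, 0.2520).
Drum 2:
Rachford–Rice: g(ψ₂) = Σ zᵢ(Kᵢ−1)/(1+ψ₂(Kᵢ−1)) = 0.
g(0) = ΣzᵢKᵢ − 1 = 0.935 and g(1) = 1 − Σzᵢ/Kᵢ = -0.557, so a root lies in (0, 1).
Binary case is linear: z₁(K₁−1)(1+ψ₂(K₂−1)) + z₂(K₂−1)(1+ψ₂(K₁−1)) = 0
⇒ ψ₂ = [z₁(K₁−1)+z₂(K₂−1)] / [−(K₁−1)(K₂−1)] = 0.9353/1.2160 = 0.769
  A: x = 0.345, y = 0.869
  B: x = 0.655, y = 0.131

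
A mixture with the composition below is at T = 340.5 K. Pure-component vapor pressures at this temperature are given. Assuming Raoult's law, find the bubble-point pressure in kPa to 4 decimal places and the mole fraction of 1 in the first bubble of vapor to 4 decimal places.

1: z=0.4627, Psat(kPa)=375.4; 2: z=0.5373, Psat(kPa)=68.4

At the bubble point ψ → 0, so ΣzᵢKᵢ = 1 with Kᵢ = Pᵢˢᵃᵗ/P ⇒ P = ΣzᵢPᵢˢᵃᵗ.
P = 0.4627·375.4 + 0.5373·68.4 = 210.4489 kPa
yᵢ = zᵢPᵢˢᵃᵗ/P ⇒ y_1 = 0.4627·375.4/210.4489 = 0.8254

Pbub = 210.4489 kPa, y_1 = 0.8254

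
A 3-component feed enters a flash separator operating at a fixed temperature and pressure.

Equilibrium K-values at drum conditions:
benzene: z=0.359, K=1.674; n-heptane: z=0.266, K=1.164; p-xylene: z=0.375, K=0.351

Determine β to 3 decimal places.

β = 0.128

Iterate (Newton) starting at β = 0.42:
  β = 0.420: g = -0.1052, g' = -0.404 → β = 0.160
  β = 0.160: g = -0.0105, g' = -0.336 → β = 0.128
Converged at β = 0.128.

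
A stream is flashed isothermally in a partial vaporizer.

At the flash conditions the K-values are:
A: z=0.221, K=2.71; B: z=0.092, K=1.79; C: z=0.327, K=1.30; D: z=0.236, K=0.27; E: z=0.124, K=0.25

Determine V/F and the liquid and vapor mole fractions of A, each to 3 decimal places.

V/F = 0.387, x_A = 0.133, y_A = 0.361

Rachford–Rice: g(V/F) = Σ zᵢ(Kᵢ−1)/(1+V/F(Kᵢ−1)) = 0.
g(0) = ΣzᵢKᵢ − 1 = 0.283 and g(1) = 1 − Σzᵢ/Kᵢ = -0.755, so a root lies in (0, 1).
Newton iteration, V/F⁰ = 0.52:
  V/F = 0.520: g = -0.0937, g' = -0.746 → V/F = 0.394
  V/F = 0.394: g = -0.0052, g' = -0.676 → V/F = 0.387
Converged at V/F = 0.387.
Compositions from xᵢ = zᵢ/(1+V/F(Kᵢ−1)), yᵢ = Kᵢxᵢ:
  A: x = 0.133, y = 0.361
  B: x = 0.070, y = 0.126
  C: x = 0.293, y = 0.381
  D: x = 0.329, y = 0.089
  E: x = 0.175, y = 0.044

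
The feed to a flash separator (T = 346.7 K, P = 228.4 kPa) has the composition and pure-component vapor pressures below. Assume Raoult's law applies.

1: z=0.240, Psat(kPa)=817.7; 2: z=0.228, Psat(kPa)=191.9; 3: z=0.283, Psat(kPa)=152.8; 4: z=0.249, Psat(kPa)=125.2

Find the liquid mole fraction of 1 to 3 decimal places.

x_1 = 0.112

Raoult's law: Kᵢ = Pᵢˢᵃᵗ/P = Pᵢˢᵃᵗ/228.4.
  K_1 = 817.7/228.4 = 3.58012, K_2 = 191.9/228.4 = 0.84019, K_3 = 152.8/228.4 = 0.66900, K_4 = 125.2/228.4 = 0.54816
Iterate (Newton) starting at V/F = 0.31:
  V/F = 0.310: g = 0.0705, g' = -0.607 → V/F = 0.426
  V/F = 0.426: g = 0.0074, g' = -0.489 → V/F = 0.441
  V/F = 0.441: g = 0.0001, g' = -0.478 → V/F = 0.442
Converged at V/F = 0.442.
Compositions from xᵢ = zᵢ/(1+V/F(Kᵢ−1)), yᵢ = Kᵢxᵢ:
  1: x = 0.112, y = 0.402
  2: x = 0.245, y = 0.206
  3: x = 0.331, y = 0.222
  4: x = 0.311, y = 0.171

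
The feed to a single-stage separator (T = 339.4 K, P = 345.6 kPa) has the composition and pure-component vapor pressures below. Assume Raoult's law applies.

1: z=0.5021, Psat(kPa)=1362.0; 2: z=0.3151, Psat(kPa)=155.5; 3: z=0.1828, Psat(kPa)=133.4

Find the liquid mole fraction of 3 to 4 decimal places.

x_3 = 0.3221

Raoult's law: Kᵢ = Pᵢˢᵃᵗ/P = Pᵢˢᵃᵗ/345.6.
  K_1 = 1362.0/345.6 = 3.940972, K_2 = 155.5/345.6 = 0.449942, K_3 = 133.4/345.6 = 0.385995
Iterate (Newton) starting at ψ = 0.5:
  ψ = 0.5000: g = 0.19668, g' = -1.0364 → ψ = 0.6898
  ψ = 0.6898: g = 0.01359, g' = -0.9284 → ψ = 0.7044
Converged at ψ = 0.7044.
Compositions from xᵢ = zᵢ/(1+ψ(Kᵢ−1)), yᵢ = Kᵢxᵢ:
  1: x = 0.1635, y = 0.6442
  2: x = 0.5144, y = 0.2315
  3: x = 0.3221, y = 0.1243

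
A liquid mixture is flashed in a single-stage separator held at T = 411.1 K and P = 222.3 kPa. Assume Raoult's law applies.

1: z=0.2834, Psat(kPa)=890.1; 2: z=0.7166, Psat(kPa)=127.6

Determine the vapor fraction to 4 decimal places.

Raoult's law: Kᵢ = Pᵢˢᵃᵗ/P = Pᵢˢᵃᵗ/222.3.
  K_1 = 890.1/222.3 = 4.004049, K_2 = 127.6/222.3 = 0.573999
Rachford–Rice: g(ψ) = Σ zᵢ(Kᵢ−1)/(1+ψ(Kᵢ−1)) = 0.
g(0) = ΣzᵢKᵢ − 1 = 0.5461 and g(1) = 1 − Σzᵢ/Kᵢ = -0.3192, so a root lies in (0, 1).
Binary case is linear: z₁(K₁−1)(1+ψ(K₂−1)) + z₂(K₂−1)(1+ψ(K₁−1)) = 0
⇒ ψ = [z₁(K₁−1)+z₂(K₂−1)] / [−(K₁−1)(K₂−1)] = 0.54608/1.27973 = 0.4267

ψ = 0.4267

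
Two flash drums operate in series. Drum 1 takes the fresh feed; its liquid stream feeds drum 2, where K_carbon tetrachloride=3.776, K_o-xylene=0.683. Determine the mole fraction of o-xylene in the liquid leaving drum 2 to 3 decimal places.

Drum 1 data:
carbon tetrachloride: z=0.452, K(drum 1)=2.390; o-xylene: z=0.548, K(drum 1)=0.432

Drum 1:
Iterate (Newton) starting at ψ₁ = 0.68:
  ψ₁ = 0.680: g = -0.1842, g' = -0.700 → ψ₁ = 0.417
  ψ₁ = 0.417: g = -0.0101, g' = -0.654 → ψ₁ = 0.401
  ψ₁ = 0.401: g = 0.0000, g' = -0.656 → ψ₁ = 0.402
Converged at ψ₁ = 0.402.
Drum-1 compositions:
  carbon tetrachloride: x = 0.290, y = 0.693
  o-xylene: x = 0.710, y = 0.307
Drum-2 feed = drum-1 liquid: z₂ = (0.2901, 0.7099).
Drum 2:
Let ψ₂ = V/F and solve Σ zᵢ(Kᵢ−1)/(1+ψ₂(Kᵢ−1)) = 0.
Feasibility: ΣzᵢKᵢ = 1.580, Σzᵢ/Kᵢ = 1.116 — both > 1, two phases present.
Newton iteration, ψ₂⁰ = 0.65:
  ψ₂ = 0.650: g = 0.0037, g' = -0.397 → ψ₂ = 0.659
Converged at ψ₂ = 0.659.
  carbon tetrachloride: x = 0.102, y = 0.387
  o-xylene: x = 0.898, y = 0.613

x_o-xylene (drum 2) = 0.898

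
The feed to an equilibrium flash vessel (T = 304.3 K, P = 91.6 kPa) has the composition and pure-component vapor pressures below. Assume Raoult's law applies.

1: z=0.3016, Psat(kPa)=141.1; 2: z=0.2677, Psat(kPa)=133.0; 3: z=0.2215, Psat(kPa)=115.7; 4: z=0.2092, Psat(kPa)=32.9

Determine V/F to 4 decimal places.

Raoult's law: Kᵢ = Pᵢˢᵃᵗ/P = Pᵢˢᵃᵗ/91.6.
  K_1 = 141.1/91.6 = 1.540393, K_2 = 133.0/91.6 = 1.451965, K_3 = 115.7/91.6 = 1.263100, K_4 = 32.9/91.6 = 0.359170
Rachford–Rice: g(V/F) = Σ zᵢ(Kᵢ−1)/(1+V/F(Kᵢ−1)) = 0.
g(0) = ΣzᵢKᵢ − 1 = 0.2082 and g(1) = 1 − Σzᵢ/Kᵢ = -0.1380, so a root lies in (0, 1).
Newton iteration, V/F⁰ = 0.5:
  V/F = 0.5000: g = 0.08123, g' = -0.2890 → V/F = 0.7811
  V/F = 0.7811: g = -0.01606, g' = -0.4284 → V/F = 0.7436
  V/F = 0.7436: g = -0.00055, g' = -0.3997 → V/F = 0.7423
Converged at V/F = 0.7423.

V/F = 0.7423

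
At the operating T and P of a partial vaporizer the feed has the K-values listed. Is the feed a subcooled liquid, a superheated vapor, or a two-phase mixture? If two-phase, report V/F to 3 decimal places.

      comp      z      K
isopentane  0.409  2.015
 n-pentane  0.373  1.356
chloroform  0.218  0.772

superheated vapor

ΣzᵢKᵢ = 1.498; Σzᵢ/Kᵢ = 0.760.
Since Σzᵢ/Kᵢ < 1 the mixture is above its dew point — single vapor phase.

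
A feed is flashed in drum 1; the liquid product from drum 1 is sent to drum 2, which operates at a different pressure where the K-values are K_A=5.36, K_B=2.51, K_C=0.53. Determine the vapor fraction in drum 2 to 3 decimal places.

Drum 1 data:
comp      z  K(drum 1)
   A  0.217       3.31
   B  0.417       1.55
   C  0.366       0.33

Drum 1:
Rachford–Rice: g(ψ₁) = Σ zᵢ(Kᵢ−1)/(1+ψ₁(Kᵢ−1)) = 0.
Check two-phase: ΣzᵢKᵢ = 1.485 > 1 and Σzᵢ/Kᵢ = 1.444 > 1, so g(0) = 0.485 > 0 and g(1) = -0.444 < 0.
Newton–Raphson from ψ₁ = 0.5:
  ψ₁ = 0.500: g = 0.0437, g' = -0.698 → ψ₁ = 0.563
  ψ₁ = 0.563: g = -0.0005, g' = -0.716 → ψ₁ = 0.562
Converged at ψ₁ = 0.562.
Drum-1 compositions:
  A: x = 0.094, y = 0.313
  B: x = 0.319, y = 0.494
  C: x = 0.587, y = 0.194
Drum-2 feed = drum-1 liquid: z₂ = (0.0944, 0.3185, 0.5870).
Drum 2:
Newton–Raphson from ψ₂ = 0.5:
  ψ₂ = 0.500: g = 0.0429, g' = -0.635 → ψ₂ = 0.568
  ψ₂ = 0.568: g = 0.0012, g' = -0.600 → ψ₂ = 0.570
Converged at ψ₂ = 0.570.
  A: x = 0.027, y = 0.145
  B: x = 0.171, y = 0.430
  C: x = 0.802, y = 0.425

V/F (drum 2) = 0.570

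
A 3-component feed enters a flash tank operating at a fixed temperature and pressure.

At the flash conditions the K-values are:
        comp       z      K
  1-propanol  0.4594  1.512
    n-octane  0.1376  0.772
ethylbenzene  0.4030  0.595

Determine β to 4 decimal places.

β = 0.2156

Rachford–Rice: g(β) = Σ zᵢ(Kᵢ−1)/(1+β(Kᵢ−1)) = 0.
g(0) = ΣzᵢKᵢ − 1 = 0.0406 and g(1) = 1 − Σzᵢ/Kᵢ = -0.1594, so a root lies in (0, 1).
Newton–Raphson from β = 0.51:
  β = 0.5100: g = -0.05469, g' = -0.1899 → β = 0.2220
  β = 0.2220: g = -0.00117, g' = -0.1848 → β = 0.2156
Converged at β = 0.2156.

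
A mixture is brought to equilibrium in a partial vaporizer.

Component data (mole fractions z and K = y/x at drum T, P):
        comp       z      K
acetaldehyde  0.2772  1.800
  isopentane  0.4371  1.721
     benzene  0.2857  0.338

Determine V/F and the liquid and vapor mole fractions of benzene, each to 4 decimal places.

V/F = 0.6986, x_benzene = 0.5315, y_benzene = 0.1796

Rachford–Rice: g(V/F) = Σ zᵢ(Kᵢ−1)/(1+V/F(Kᵢ−1)) = 0.
Feasibility: ΣzᵢKᵢ = 1.3478, Σzᵢ/Kᵢ = 1.2532 — both > 1, two phases present.
Iterate (Newton) starting at V/F = 0.59:
  V/F = 0.5900: g = 0.06140, g' = -0.5308 → V/F = 0.7057
  V/F = 0.7057: g = -0.00433, g' = -0.6133 → V/F = 0.6986
Converged at V/F = 0.6986.
Compositions from xᵢ = zᵢ/(1+V/F(Kᵢ−1)), yᵢ = Kᵢxᵢ:
  acetaldehyde: x = 0.1778, y = 0.3201
  isopentane: x = 0.2907, y = 0.5003
  benzene: x = 0.5315, y = 0.1796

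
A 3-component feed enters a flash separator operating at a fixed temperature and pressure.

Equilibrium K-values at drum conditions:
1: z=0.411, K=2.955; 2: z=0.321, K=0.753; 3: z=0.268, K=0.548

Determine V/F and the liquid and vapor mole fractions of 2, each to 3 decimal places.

Iterate (Newton) starting at V/F = 0.64:
  V/F = 0.640: g = 0.0923, g' = -0.446 → V/F = 0.847
  V/F = 0.847: g = 0.0060, g' = -0.398 → V/F = 0.862
Converged at V/F = 0.862.
Compositions from xᵢ = zᵢ/(1+V/F(Kᵢ−1)), yᵢ = Kᵢxᵢ:
  1: x = 0.153, y = 0.452
  2: x = 0.408, y = 0.307
  3: x = 0.439, y = 0.241

V/F = 0.862, x_2 = 0.408, y_2 = 0.307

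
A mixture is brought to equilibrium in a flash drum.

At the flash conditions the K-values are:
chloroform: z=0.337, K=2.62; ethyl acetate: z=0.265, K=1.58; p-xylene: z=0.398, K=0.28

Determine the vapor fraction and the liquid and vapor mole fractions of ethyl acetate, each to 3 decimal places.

ψ = 0.467, x_ethyl acetate = 0.209, y_ethyl acetate = 0.329

Let ψ = V/F and solve Σ zᵢ(Kᵢ−1)/(1+ψ(Kᵢ−1)) = 0.
g(0) = ΣzᵢKᵢ − 1 = 0.413 and g(1) = 1 − Σzᵢ/Kᵢ = -0.718, so a root lies in (0, 1).
Newton iteration, ψ⁰ = 0.5:
  ψ = 0.500: g = -0.0270, g' = -0.827 → ψ = 0.467
Converged at ψ = 0.467.
Compositions from xᵢ = zᵢ/(1+ψ(Kᵢ−1)), yᵢ = Kᵢxᵢ:
  chloroform: x = 0.192, y = 0.503
  ethyl acetate: x = 0.209, y = 0.329
  p-xylene: x = 0.600, y = 0.168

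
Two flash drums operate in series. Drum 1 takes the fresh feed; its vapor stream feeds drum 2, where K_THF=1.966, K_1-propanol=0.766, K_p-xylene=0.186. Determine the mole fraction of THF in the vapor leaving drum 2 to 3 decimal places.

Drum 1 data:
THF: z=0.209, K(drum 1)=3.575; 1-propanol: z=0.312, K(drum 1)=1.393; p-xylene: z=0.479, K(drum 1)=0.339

y_THF (drum 2) = 0.635

Drum 1:
Material balance + equilibrium reduce to Σ zᵢ(Kᵢ−1)/(1+ψ₁(Kᵢ−1)) = 0.
Feasibility: ΣzᵢKᵢ = 1.344, Σzᵢ/Kᵢ = 1.695 — both > 1, two phases present.
Newton iteration, ψ₁⁰ = 0.52:
  ψ₁ = 0.520: g = -0.1505, g' = -0.772 → ψ₁ = 0.325
  ψ₁ = 0.325: g = -0.0016, g' = -0.788 → ψ₁ = 0.323
Converged at ψ₁ = 0.323.
Drum-1 compositions:
  THF: x = 0.114, y = 0.408
  1-propanol: x = 0.277, y = 0.386
  p-xylene: x = 0.609, y = 0.206
Drum-2 feed = drum-1 vapor: z₂ = (0.4079, 0.3857, 0.2065).
Drum 2:
Newton–Raphson from ψ₂ = 0.32:
  ψ₂ = 0.320: g = -0.0238, g' = -0.497 → ψ₂ = 0.272
Converged at ψ₂ = 0.272.
  THF: x = 0.323, y = 0.635
  1-propanol: x = 0.412, y = 0.315
  p-xylene: x = 0.265, y = 0.049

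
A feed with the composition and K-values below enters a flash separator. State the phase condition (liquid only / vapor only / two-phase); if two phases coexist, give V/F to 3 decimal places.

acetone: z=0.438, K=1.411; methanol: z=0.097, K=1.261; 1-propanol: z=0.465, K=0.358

liquid only

ΣzᵢKᵢ = 0.907; Σzᵢ/Kᵢ = 1.686.
Since ΣzᵢKᵢ < 1 the mixture is below its bubble point — single liquid phase.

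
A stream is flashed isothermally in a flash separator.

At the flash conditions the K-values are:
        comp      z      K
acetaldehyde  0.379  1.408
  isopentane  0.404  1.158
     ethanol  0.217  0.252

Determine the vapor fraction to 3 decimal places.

ψ = 0.258

Let ψ = V/F and solve Σ zᵢ(Kᵢ−1)/(1+ψ(Kᵢ−1)) = 0.
Feasibility: ΣzᵢKᵢ = 1.056, Σzᵢ/Kᵢ = 1.479 — both > 1, two phases present.
Iterate (Newton) starting at ψ = 0.46:
  ψ = 0.460: g = -0.0578, g' = -0.336 → ψ = 0.288
  ψ = 0.288: g = -0.0074, g' = -0.257 → ψ = 0.259
  ψ = 0.259: g = -0.0001, g' = -0.248 → ψ = 0.258
Converged at ψ = 0.258.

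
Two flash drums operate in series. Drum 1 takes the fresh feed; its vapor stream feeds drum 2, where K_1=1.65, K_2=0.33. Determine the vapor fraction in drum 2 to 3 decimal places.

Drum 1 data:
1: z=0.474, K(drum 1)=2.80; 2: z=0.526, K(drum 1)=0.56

V/F (drum 2) = 0.129

Drum 1:
Material balance + equilibrium reduce to Σ zᵢ(Kᵢ−1)/(1+ψ₁(Kᵢ−1)) = 0.
Check two-phase: ΣzᵢKᵢ = 1.622 > 1 and Σzᵢ/Kᵢ = 1.109 > 1, so g(0) = 0.622 > 0 and g(1) = -0.109 < 0.
Binary case is linear: z₁(K₁−1)(1+ψ₁(K₂−1)) + z₂(K₂−1)(1+ψ₁(K₁−1)) = 0
⇒ ψ₁ = [z₁(K₁−1)+z₂(K₂−1)] / [−(K₁−1)(K₂−1)] = 0.6218/0.7920 = 0.785
Drum-1 compositions:
  1: x = 0.196, y = 0.550
  2: x = 0.804, y = 0.450
Drum-2 feed = drum-1 vapor: z₂ = (0.5500, 0.4500).
Drum 2:
Binary case is linear: z₁(K₁−1)(1+ψ₂(K₂−1)) + z₂(K₂−1)(1+ψ₂(K₁−1)) = 0
⇒ ψ₂ = [z₁(K₁−1)+z₂(K₂−1)] / [−(K₁−1)(K₂−1)] = 0.0560/0.4355 = 0.129
  1: x = 0.508, y = 0.838
  2: x = 0.492, y = 0.162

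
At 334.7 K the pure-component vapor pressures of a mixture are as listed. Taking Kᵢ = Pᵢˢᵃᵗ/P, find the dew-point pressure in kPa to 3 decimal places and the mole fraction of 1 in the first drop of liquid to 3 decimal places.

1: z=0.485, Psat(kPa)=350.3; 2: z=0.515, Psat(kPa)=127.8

At the dew point ψ → 1, so Σzᵢ/Kᵢ = 1 with Kᵢ = Pᵢˢᵃᵗ/P ⇒ 1/P = Σzᵢ/Pᵢˢᵃᵗ.
1/P = 0.485/350.3 + 0.515/127.8 = 0.005414 ⇒ P = 184.697 kPa
xᵢ = zᵢP/Pᵢˢᵃᵗ ⇒ x_1 = 0.485·184.697/350.3 = 0.256

Pdew = 184.697 kPa, x_1 = 0.256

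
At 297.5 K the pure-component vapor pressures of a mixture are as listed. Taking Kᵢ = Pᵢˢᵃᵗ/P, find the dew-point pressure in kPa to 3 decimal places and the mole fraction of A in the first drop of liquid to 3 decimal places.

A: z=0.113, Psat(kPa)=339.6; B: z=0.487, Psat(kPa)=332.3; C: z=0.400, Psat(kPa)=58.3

Pdew = 115.482 kPa, x_A = 0.038

At the dew point ψ → 1, so Σzᵢ/Kᵢ = 1 with Kᵢ = Pᵢˢᵃᵗ/P ⇒ 1/P = Σzᵢ/Pᵢˢᵃᵗ.
1/P = 0.113/339.6 + 0.487/332.3 + 0.400/58.3 = 0.008659 ⇒ P = 115.482 kPa
xᵢ = zᵢP/Pᵢˢᵃᵗ ⇒ x_A = 0.113·115.482/339.6 = 0.038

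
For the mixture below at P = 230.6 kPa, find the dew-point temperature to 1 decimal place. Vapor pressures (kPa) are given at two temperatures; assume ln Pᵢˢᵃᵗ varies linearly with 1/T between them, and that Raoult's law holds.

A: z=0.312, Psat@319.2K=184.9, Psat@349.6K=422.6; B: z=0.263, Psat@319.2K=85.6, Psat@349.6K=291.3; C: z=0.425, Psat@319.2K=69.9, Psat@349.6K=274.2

Dew-point temperature: Σzᵢ·P/Pᵢˢᵃᵗ(T) = 1. Interpolate ln Pᵢˢᵃᵗ = aᵢ + bᵢ/T.
  T = 319.2 K: ΣzᵢP/Pᵢˢᵃᵗ = 2.4997
  T = 349.6 K: ΣzᵢP/Pᵢˢᵃᵗ = 0.7359
  T = 334.4 K: ΣzᵢP/Pᵢˢᵃᵗ = 1.3124
  T = 342.0 K: ΣzᵢP/Pᵢˢᵃᵗ = 0.9752
  T = 338.2 K: ΣzᵢP/Pᵢˢᵃᵗ = 1.1291
  T = 340.1 K: ΣzᵢP/Pᵢˢᵃᵗ = 1.0488
  T = 341.1 K: ΣzᵢP/Pᵢˢᵃᵗ = 1.0093
Interpolating between 341.1 K and 342.0 K gives T ≈ 341.3 K.

T = 341.3 K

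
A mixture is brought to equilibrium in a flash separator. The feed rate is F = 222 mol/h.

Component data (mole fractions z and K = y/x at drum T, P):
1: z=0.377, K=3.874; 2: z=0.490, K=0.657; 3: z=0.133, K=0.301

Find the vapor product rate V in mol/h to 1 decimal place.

V = 141.5 mol/h

Rachford–Rice: g(ψ) = Σ zᵢ(Kᵢ−1)/(1+ψ(Kᵢ−1)) = 0.
g(0) = ΣzᵢKᵢ − 1 = 0.822 and g(1) = 1 − Σzᵢ/Kᵢ = -0.285, so a root lies in (0, 1).
Iterate (Newton) starting at ψ = 0.7:
  ψ = 0.700: g = -0.0435, g' = -0.692 → ψ = 0.637
Converged at ψ = 0.637.
Then V = ψ·F = 0.6372·222 = 141.5 mol/h and L = F − V = 80.5 mol/h.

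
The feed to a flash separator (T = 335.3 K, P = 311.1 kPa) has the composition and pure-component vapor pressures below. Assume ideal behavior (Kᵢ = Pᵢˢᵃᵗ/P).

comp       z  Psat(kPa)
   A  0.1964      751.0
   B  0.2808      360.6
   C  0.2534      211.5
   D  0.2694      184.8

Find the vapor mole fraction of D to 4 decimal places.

y_D = 0.1896

Raoult's law: Kᵢ = Pᵢˢᵃᵗ/P = Pᵢˢᵃᵗ/311.1.
  K_A = 751.0/311.1 = 2.414015, K_B = 360.6/311.1 = 1.159113, K_C = 211.5/311.1 = 0.679846, K_D = 184.8/311.1 = 0.594021
Rachford–Rice: g(β) = Σ zᵢ(Kᵢ−1)/(1+β(Kᵢ−1)) = 0.
Feasibility: ΣzᵢKᵢ = 1.1319, Σzᵢ/Kᵢ = 1.1499 — both > 1, two phases present.
Newton iteration, β⁰ = 0.52:
  β = 0.5200: g = -0.03467, g' = -0.2452 → β = 0.3786
  β = 0.3786: g = 0.00146, g' = -0.2685 → β = 0.3841
Converged at β = 0.3841.
Compositions from xᵢ = zᵢ/(1+β(Kᵢ−1)), yᵢ = Kᵢxᵢ:
  A: x = 0.1273, y = 0.3072
  B: x = 0.2646, y = 0.3067
  C: x = 0.2889, y = 0.1964
  D: x = 0.3192, y = 0.1896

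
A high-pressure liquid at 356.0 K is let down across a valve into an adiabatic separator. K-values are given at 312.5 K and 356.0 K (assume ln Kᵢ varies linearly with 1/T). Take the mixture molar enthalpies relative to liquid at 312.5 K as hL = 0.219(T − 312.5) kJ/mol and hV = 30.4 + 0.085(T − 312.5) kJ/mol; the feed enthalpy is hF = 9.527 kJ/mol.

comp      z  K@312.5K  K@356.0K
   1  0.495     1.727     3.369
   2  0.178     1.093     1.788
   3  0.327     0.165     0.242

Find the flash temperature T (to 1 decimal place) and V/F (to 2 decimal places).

Adiabatic flash: solve Rachford–Rice at each trial T, then check hF = ψ·hV(T) + (1−ψ)·hL(T).
  T = 312.5 K: K = (1.727, 1.093, 0.165), RR gives ψ = 0.205, H_out = 6.232 kJ/mol
  T = 356.0 K: K = (3.369, 1.788, 0.242), RR gives ψ = 0.703, H_out = 26.792 kJ/mol
  T = 334.2 K: K = (2.463, 1.420, 0.202), RR gives ψ = 0.547, H_out = 19.797 kJ/mol
  T = 323.4 K: K = (2.077, 1.252, 0.183), RR gives ψ = 0.421, H_out = 14.582 kJ/mol
  T = 317.9 K: K = (1.895, 1.170, 0.174), RR gives ψ = 0.329, H_out = 10.952 kJ/mol
  T = 315.2 K: K = (1.810, 1.131, 0.169), RR gives ψ = 0.272, H_out = 8.774 kJ/mol
  T = 316.5 K: K = (1.851, 1.150, 0.172), RR gives ψ = 0.301, H_out = 9.862 kJ/mol
Linear interpolation between T = 315.2 (H_out = 8.774) and T = 316.5 (H_out = 9.862) on hF = 9.527 gives T ≈ 316.1 K, at which ψ = 0.29.

T = 316.1 K, V/F = 0.29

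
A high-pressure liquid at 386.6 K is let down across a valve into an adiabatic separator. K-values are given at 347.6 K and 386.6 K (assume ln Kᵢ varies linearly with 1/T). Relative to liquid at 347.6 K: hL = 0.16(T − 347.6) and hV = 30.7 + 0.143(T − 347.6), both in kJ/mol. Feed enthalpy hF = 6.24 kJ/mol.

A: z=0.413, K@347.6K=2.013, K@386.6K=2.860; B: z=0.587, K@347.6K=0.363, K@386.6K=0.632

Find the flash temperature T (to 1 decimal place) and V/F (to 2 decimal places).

Adiabatic flash: solve Rachford–Rice at each trial T, then check hF = ψ·hV(T) + (1−ψ)·hL(T).
  T = 347.6 K: K = (2.013, 0.363), RR gives ψ = 0.069, H_out = 2.115 kJ/mol
  T = 386.6 K: K = (2.860, 0.632), RR gives ψ = 0.807, H_out = 30.471 kJ/mol
  T = 367.1 K: K = (2.422, 0.486), RR gives ψ = 0.391, H_out = 14.988 kJ/mol
  T = 357.4 K: K = (2.215, 0.422), RR gives ψ = 0.231, H_out = 8.631 kJ/mol
  T = 352.5 K: K = (2.113, 0.392), RR gives ψ = 0.152, H_out = 5.425 kJ/mol
  T = 354.9 K: K = (2.162, 0.406), RR gives ψ = 0.191, H_out = 7.003 kJ/mol
Linear interpolation between T = 352.5 (H_out = 5.425) and T = 354.9 (H_out = 7.003) on hF = 6.24 gives T ≈ 353.7 K, at which ψ = 0.17.

T = 353.7 K, V/F = 0.17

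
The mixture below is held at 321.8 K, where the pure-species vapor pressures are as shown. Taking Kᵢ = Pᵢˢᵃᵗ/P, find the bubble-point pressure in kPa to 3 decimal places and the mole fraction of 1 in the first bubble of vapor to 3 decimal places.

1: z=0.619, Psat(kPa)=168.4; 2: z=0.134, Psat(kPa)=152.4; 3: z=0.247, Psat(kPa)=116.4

At the bubble point ψ → 0, so ΣzᵢKᵢ = 1 with Kᵢ = Pᵢˢᵃᵗ/P ⇒ P = ΣzᵢPᵢˢᵃᵗ.
P = 0.619·168.4 + 0.134·152.4 + 0.247·116.4 = 153.412 kPa
yᵢ = zᵢPᵢˢᵃᵗ/P ⇒ y_1 = 0.619·168.4/153.412 = 0.679

Pbub = 153.412 kPa, y_1 = 0.679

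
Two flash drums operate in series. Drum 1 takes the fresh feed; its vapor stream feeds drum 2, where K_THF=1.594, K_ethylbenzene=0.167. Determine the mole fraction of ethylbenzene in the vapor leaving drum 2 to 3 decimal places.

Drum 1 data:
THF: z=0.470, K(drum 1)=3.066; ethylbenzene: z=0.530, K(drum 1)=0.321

y_ethylbenzene (drum 2) = 0.070

Drum 1:
Let ψ₁ = V/F and solve Σ zᵢ(Kᵢ−1)/(1+ψ₁(Kᵢ−1)) = 0.
Check two-phase: ΣzᵢKᵢ = 1.611 > 1 and Σzᵢ/Kᵢ = 1.804 > 1, so g(0) = 0.611 > 0 and g(1) = -0.804 < 0.
Binary case is linear: z₁(K₁−1)(1+ψ₁(K₂−1)) + z₂(K₂−1)(1+ψ₁(K₁−1)) = 0
⇒ ψ₁ = [z₁(K₁−1)+z₂(K₂−1)] / [−(K₁−1)(K₂−1)] = 0.6111/1.4028 = 0.436
Drum-1 compositions:
  THF: x = 0.247, y = 0.758
  ethylbenzene: x = 0.753, y = 0.242
Drum-2 feed = drum-1 vapor: z₂ = (0.7584, 0.2416).
Drum 2:
Material balance + equilibrium reduce to Σ zᵢ(Kᵢ−1)/(1+ψ₂(Kᵢ−1)) = 0.
Check two-phase: ΣzᵢKᵢ = 1.249 > 1 and Σzᵢ/Kᵢ = 1.922 > 1, so g(0) = 0.249 > 0 and g(1) = -0.922 < 0.
Newton–Raphson from ψ₂ = 0.5:
  ψ₂ = 0.500: g = 0.0024, g' = -0.651 → ψ₂ = 0.504
Converged at ψ₂ = 0.504.
  THF: x = 0.584, y = 0.930
  ethylbenzene: x = 0.416, y = 0.070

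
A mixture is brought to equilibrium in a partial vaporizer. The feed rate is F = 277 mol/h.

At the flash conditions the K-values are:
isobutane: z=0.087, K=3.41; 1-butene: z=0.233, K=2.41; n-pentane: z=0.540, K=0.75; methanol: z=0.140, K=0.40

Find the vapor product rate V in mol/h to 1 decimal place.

V = 147.7 mol/h

Material balance + equilibrium reduce to Σ zᵢ(Kᵢ−1)/(1+V/F(Kᵢ−1)) = 0.
Feasibility: ΣzᵢKᵢ = 1.319, Σzᵢ/Kᵢ = 1.192 — both > 1, two phases present.
Newton–Raphson from V/F = 0.5:
  V/F = 0.500: g = 0.0135, g' = -0.410 → V/F = 0.533
Converged at V/F = 0.533.
Then V = V/F·F = 0.5332·277 = 147.7 mol/h and L = F − V = 129.3 mol/h.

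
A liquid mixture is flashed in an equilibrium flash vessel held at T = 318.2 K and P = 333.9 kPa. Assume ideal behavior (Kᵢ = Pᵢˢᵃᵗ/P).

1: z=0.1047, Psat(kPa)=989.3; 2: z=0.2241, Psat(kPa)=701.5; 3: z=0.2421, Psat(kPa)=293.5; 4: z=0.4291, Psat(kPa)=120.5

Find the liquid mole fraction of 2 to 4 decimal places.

x_2 = 0.1823

Raoult's law: Kᵢ = Pᵢˢᵃᵗ/P = Pᵢˢᵃᵗ/333.9.
  K_1 = 989.3/333.9 = 2.962863, K_2 = 701.5/333.9 = 2.100928, K_3 = 293.5/333.9 = 0.879006, K_4 = 120.5/333.9 = 0.360886
Rachford–Rice: g(V/F) = Σ zᵢ(Kᵢ−1)/(1+V/F(Kᵢ−1)) = 0.
Check two-phase: ΣzᵢKᵢ = 1.1487 > 1 and Σzᵢ/Kᵢ = 1.6064 > 1, so g(0) = 0.1487 > 0 and g(1) = -0.6064 < 0.
Newton iteration, V/F⁰ = 0.5:
  V/F = 0.5000: g = -0.17137, g' = -0.5983 → V/F = 0.2136
  V/F = 0.2136: g = -0.00311, g' = -0.6171 → V/F = 0.2085
Converged at V/F = 0.2085.
Compositions from xᵢ = zᵢ/(1+V/F(Kᵢ−1)), yᵢ = Kᵢxᵢ:
  1: x = 0.0743, y = 0.2201
  2: x = 0.1823, y = 0.3829
  3: x = 0.2484, y = 0.2183
  4: x = 0.4951, y = 0.1787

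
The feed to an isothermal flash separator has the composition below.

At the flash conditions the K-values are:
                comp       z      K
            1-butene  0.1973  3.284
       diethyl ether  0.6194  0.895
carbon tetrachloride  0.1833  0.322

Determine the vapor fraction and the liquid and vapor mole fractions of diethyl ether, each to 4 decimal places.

ψ = 0.3935, x_diethyl ether = 0.6461, y_diethyl ether = 0.5783

Let ψ = V/F and solve Σ zᵢ(Kᵢ−1)/(1+ψ(Kᵢ−1)) = 0.
g(0) = ΣzᵢKᵢ − 1 = 0.2613 and g(1) = 1 − Σzᵢ/Kᵢ = -0.3214, so a root lies in (0, 1).
Iterate (Newton) starting at ψ = 0.5:
  ψ = 0.5000: g = -0.04628, g' = -0.4248 → ψ = 0.3911
  ψ = 0.3911: g = 0.00109, g' = -0.4506 → ψ = 0.3935
Converged at ψ = 0.3935.
Compositions from xᵢ = zᵢ/(1+ψ(Kᵢ−1)), yᵢ = Kᵢxᵢ:
  1-butene: x = 0.1039, y = 0.3412
  diethyl ether: x = 0.6461, y = 0.5783
  carbon tetrachloride: x = 0.2500, y = 0.0805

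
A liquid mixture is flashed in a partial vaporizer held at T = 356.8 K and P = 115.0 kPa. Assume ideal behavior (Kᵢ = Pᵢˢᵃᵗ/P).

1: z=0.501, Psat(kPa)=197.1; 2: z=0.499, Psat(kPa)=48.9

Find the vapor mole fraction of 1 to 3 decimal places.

Raoult's law: Kᵢ = Pᵢˢᵃᵗ/P = Pᵢˢᵃᵗ/115.0.
  K_1 = 197.1/115.0 = 1.71391, K_2 = 48.9/115.0 = 0.42522
Material balance + equilibrium reduce to Σ zᵢ(Kᵢ−1)/(1+V/F(Kᵢ−1)) = 0.
Feasibility: ΣzᵢKᵢ = 1.071, Σzᵢ/Kᵢ = 1.466 — both > 1, two phases present.
Binary case is linear: z₁(K₁−1)(1+V/F(K₂−1)) + z₂(K₂−1)(1+V/F(K₁−1)) = 0
⇒ V/F = [z₁(K₁−1)+z₂(K₂−1)] / [−(K₁−1)(K₂−1)] = 0.0709/0.4103 = 0.173
Compositions from xᵢ = zᵢ/(1+V/F(Kᵢ−1)), yᵢ = Kᵢxᵢ:
  1: x = 0.446, y = 0.764
  2: x = 0.554, y = 0.236

y_1 = 0.764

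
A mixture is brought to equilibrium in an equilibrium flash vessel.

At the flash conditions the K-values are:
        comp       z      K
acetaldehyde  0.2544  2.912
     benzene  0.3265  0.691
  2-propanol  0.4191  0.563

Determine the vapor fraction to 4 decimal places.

ψ = 0.2757

Rachford–Rice: g(ψ) = Σ zᵢ(Kᵢ−1)/(1+ψ(Kᵢ−1)) = 0.
Feasibility: ΣzᵢKᵢ = 1.2024, Σzᵢ/Kᵢ = 1.3043 — both > 1, two phases present.
Iterate (Newton) starting at ψ = 0.49:
  ψ = 0.4900: g = -0.10081, g' = -0.4208 → ψ = 0.2504
  ψ = 0.2504: g = 0.01391, g' = -0.5628 → ψ = 0.2752
  ψ = 0.2752: g = 0.00029, g' = -0.5400 → ψ = 0.2757
Converged at ψ = 0.2757.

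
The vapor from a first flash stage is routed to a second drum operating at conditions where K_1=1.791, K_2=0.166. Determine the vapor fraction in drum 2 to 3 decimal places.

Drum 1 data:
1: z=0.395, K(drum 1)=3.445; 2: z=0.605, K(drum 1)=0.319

Drum 1:
Material balance + equilibrium reduce to Σ zᵢ(Kᵢ−1)/(1+ψ₁(Kᵢ−1)) = 0.
Feasibility: ΣzᵢKᵢ = 1.554, Σzᵢ/Kᵢ = 2.011 — both > 1, two phases present.
Iterate (Newton) starting at ψ₁ = 0.68:
  ψ₁ = 0.680: g = -0.4046, g' = -1.306 → ψ₁ = 0.370
  ψ₁ = 0.370: g = -0.0440, g' = -1.152 → ψ₁ = 0.332
  ψ₁ = 0.332: g = 0.0006, g' = -1.188 → ψ₁ = 0.333
Converged at ψ₁ = 0.333.
Drum-1 compositions:
  1: x = 0.218, y = 0.750
  2: x = 0.782, y = 0.250
Drum-2 feed = drum-1 vapor: z₂ = (0.7505, 0.2495).
Drum 2:
Material balance + equilibrium reduce to Σ zᵢ(Kᵢ−1)/(1+ψ₂(Kᵢ−1)) = 0.
Check two-phase: ΣzᵢKᵢ = 1.386 > 1 and Σzᵢ/Kᵢ = 1.922 > 1, so g(0) = 0.386 > 0 and g(1) = -0.922 < 0.
Binary case is linear: z₁(K₁−1)(1+ψ₂(K₂−1)) + z₂(K₂−1)(1+ψ₂(K₁−1)) = 0
⇒ ψ₂ = [z₁(K₁−1)+z₂(K₂−1)] / [−(K₁−1)(K₂−1)] = 0.3856/0.6597 = 0.584
  1: x = 0.513, y = 0.919
  2: x = 0.487, y = 0.081

V/F (drum 2) = 0.584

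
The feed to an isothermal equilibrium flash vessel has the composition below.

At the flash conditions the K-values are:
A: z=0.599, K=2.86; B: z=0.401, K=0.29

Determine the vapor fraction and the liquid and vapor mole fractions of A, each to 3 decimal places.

ψ = 0.628, x_A = 0.276, y_A = 0.790

Let ψ = V/F and solve Σ zᵢ(Kᵢ−1)/(1+ψ(Kᵢ−1)) = 0.
Check two-phase: ΣzᵢKᵢ = 1.829 > 1 and Σzᵢ/Kᵢ = 1.592 > 1, so g(0) = 0.829 > 0 and g(1) = -0.592 < 0.
Iterate (Newton) starting at ψ = 0.3:
  ψ = 0.300: g = 0.3533, g' = -1.180 → ψ = 0.599
  ψ = 0.599: g = 0.0311, g' = -1.076 → ψ = 0.628
Converged at ψ = 0.628.
Compositions from xᵢ = zᵢ/(1+ψ(Kᵢ−1)), yᵢ = Kᵢxᵢ:
  A: x = 0.276, y = 0.790
  B: x = 0.724, y = 0.210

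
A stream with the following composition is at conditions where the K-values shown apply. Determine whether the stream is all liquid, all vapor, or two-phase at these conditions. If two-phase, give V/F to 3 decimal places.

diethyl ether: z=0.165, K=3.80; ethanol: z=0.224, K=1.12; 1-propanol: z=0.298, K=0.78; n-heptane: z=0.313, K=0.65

two-phase, V/F = 0.539

ΣzᵢKᵢ = 1.314; Σzᵢ/Kᵢ = 1.107.
Both exceed 1, so a two-phase solution exists.
Material balance + equilibrium reduce to Σ zᵢ(Kᵢ−1)/(1+ψ(Kᵢ−1)) = 0.
Newton–Raphson from ψ = 0.5:
  ψ = 0.500: g = 0.0114, g' = -0.302 → ψ = 0.538
  ψ = 0.538: g = 0.0003, g' = -0.286 → ψ = 0.539
Converged at ψ = 0.539.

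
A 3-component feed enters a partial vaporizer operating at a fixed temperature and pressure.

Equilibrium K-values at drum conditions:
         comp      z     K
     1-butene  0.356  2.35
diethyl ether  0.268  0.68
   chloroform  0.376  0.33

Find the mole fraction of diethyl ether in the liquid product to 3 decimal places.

x_diethyl ether = 0.286

Iterate (Newton) starting at ψ = 0.5:
  ψ = 0.500: g = -0.1940, g' = -0.652 → ψ = 0.202
  ψ = 0.202: g = -0.0057, g' = -0.658 → ψ = 0.194
Converged at ψ = 0.194.
Compositions from xᵢ = zᵢ/(1+ψ(Kᵢ−1)), yᵢ = Kᵢxᵢ:
  1-butene: x = 0.282, y = 0.663
  diethyl ether: x = 0.286, y = 0.194
  chloroform: x = 0.432, y = 0.143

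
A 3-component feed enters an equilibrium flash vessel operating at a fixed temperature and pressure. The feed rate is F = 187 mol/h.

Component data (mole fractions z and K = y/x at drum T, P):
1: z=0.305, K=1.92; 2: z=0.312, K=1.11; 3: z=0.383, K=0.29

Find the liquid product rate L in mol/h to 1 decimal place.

L = 169.1 mol/h

Material balance + equilibrium reduce to Σ zᵢ(Kᵢ−1)/(1+ψ(Kᵢ−1)) = 0.
Check two-phase: ΣzᵢKᵢ = 1.043 > 1 and Σzᵢ/Kᵢ = 1.761 > 1, so g(0) = 0.043 > 0 and g(1) = -0.761 < 0.
Newton iteration, ψ⁰ = 0.5:
  ψ = 0.500: g = -0.1969, g' = -0.589 → ψ = 0.166
  ψ = 0.166: g = -0.0309, g' = -0.446 → ψ = 0.096
Converged at ψ = 0.096.
Then V = ψ·F = 0.0959·187 = 17.9 mol/h and L = F − V = 169.1 mol/h.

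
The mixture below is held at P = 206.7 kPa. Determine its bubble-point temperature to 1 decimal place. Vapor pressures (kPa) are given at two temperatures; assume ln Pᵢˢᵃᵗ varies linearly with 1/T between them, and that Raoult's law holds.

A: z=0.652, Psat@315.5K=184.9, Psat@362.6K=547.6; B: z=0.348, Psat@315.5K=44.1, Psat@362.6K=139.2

T = 332.0 K

Bubble-point temperature: ΣzᵢPᵢˢᵃᵗ(T) = P. Interpolate ln Pᵢˢᵃᵗ = aᵢ + bᵢ/T.
  T = 315.5 K: ΣzᵢPᵢˢᵃᵗ = 135.90 kPa
  T = 362.6 K: ΣzᵢPᵢˢᵃᵗ = 405.48 kPa
  T = 339.1 K: ΣzᵢPᵢˢᵃᵗ = 244.10 kPa
  T = 327.3 K: ΣzᵢPᵢˢᵃᵗ = 184.07 kPa
  T = 333.2 K: ΣzᵢPᵢˢᵃᵗ = 212.50 kPa
  T = 330.2 K: ΣzᵢPᵢˢᵃᵗ = 197.66 kPa
  T = 331.7 K: ΣzᵢPᵢˢᵃᵗ = 204.98 kPa
Interpolating between 331.7 K and 333.2 K gives T ≈ 332.0 K.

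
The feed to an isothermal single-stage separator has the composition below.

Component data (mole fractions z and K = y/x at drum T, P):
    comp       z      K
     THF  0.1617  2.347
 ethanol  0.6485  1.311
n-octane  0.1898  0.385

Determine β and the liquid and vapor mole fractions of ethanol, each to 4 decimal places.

β = 0.8881, x_ethanol = 0.5082, y_ethanol = 0.6662

Material balance + equilibrium reduce to Σ zᵢ(Kᵢ−1)/(1+β(Kᵢ−1)) = 0.
Check two-phase: ΣzᵢKᵢ = 1.3028 > 1 and Σzᵢ/Kᵢ = 1.0565 > 1, so g(0) = 0.3028 > 0 and g(1) = -0.0565 < 0.
Iterate (Newton) starting at β = 0.44:
  β = 0.4400: g = 0.15413, g' = -0.2991 → β = 0.9553
  β = 0.9553: g = -0.03223, g' = -0.5153 → β = 0.8927
  β = 0.8927: g = -0.00208, g' = -0.4519 → β = 0.8881
Converged at β = 0.8881.
Compositions from xᵢ = zᵢ/(1+β(Kᵢ−1)), yᵢ = Kᵢxᵢ:
  THF: x = 0.0736, y = 0.1728
  ethanol: x = 0.5082, y = 0.6662
  n-octane: x = 0.4182, y = 0.1610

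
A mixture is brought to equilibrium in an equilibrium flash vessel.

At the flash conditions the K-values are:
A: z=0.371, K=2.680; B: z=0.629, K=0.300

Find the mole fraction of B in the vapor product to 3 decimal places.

y_B = 0.212

Material balance + equilibrium reduce to Σ zᵢ(Kᵢ−1)/(1+V/F(Kᵢ−1)) = 0.
Check two-phase: ΣzᵢKᵢ = 1.183 > 1 and Σzᵢ/Kᵢ = 2.235 > 1, so g(0) = 0.183 > 0 and g(1) = -1.235 < 0.
Binary case is linear: z₁(K₁−1)(1+V/F(K₂−1)) + z₂(K₂−1)(1+V/F(K₁−1)) = 0
⇒ V/F = [z₁(K₁−1)+z₂(K₂−1)] / [−(K₁−1)(K₂−1)] = 0.1830/1.1760 = 0.156
Compositions from xᵢ = zᵢ/(1+V/F(Kᵢ−1)), yᵢ = Kᵢxᵢ:
  A: x = 0.294, y = 0.788
  B: x = 0.706, y = 0.212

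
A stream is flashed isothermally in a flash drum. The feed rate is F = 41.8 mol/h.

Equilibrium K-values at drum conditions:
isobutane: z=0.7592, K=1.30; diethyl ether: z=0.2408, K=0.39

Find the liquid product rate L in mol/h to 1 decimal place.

Material balance + equilibrium reduce to Σ zᵢ(Kᵢ−1)/(1+ψ(Kᵢ−1)) = 0.
Feasibility: ΣzᵢKᵢ = 1.0809, Σzᵢ/Kᵢ = 1.2014 — both > 1, two phases present.
Newton iteration, ψ⁰ = 0.5:
  ψ = 0.5000: g = -0.01330, g' = -0.2372 → ψ = 0.4439
  ψ = 0.4439: g = -0.00044, g' = -0.2217 → ψ = 0.4419
Converged at ψ = 0.4419.
Then V = ψ·F = 0.4419·41.8 = 18.5 mol/h and L = F − V = 23.3 mol/h.

L = 23.3 mol/h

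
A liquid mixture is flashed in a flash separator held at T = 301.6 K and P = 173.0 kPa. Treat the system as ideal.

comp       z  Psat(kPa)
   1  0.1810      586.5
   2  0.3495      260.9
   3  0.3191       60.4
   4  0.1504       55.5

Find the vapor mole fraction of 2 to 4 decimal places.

Raoult's law: Kᵢ = Pᵢˢᵃᵗ/P = Pᵢˢᵃᵗ/173.0.
  K_1 = 586.5/173.0 = 3.390173, K_2 = 260.9/173.0 = 1.508092, K_3 = 60.4/173.0 = 0.349133, K_4 = 55.5/173.0 = 0.320809
Rachford–Rice: g(β) = Σ zᵢ(Kᵢ−1)/(1+β(Kᵢ−1)) = 0.
g(0) = ΣzᵢKᵢ − 1 = 0.3004 and g(1) = 1 − Σzᵢ/Kᵢ = -0.6679, so a root lies in (0, 1).
Iterate (Newton) starting at β = 0.5:
  β = 0.5000: g = -0.12388, g' = -0.7281 → β = 0.3299
  β = 0.3299: g = -0.00213, g' = -0.7239 → β = 0.3269
Converged at β = 0.3269.
Compositions from xᵢ = zᵢ/(1+β(Kᵢ−1)), yᵢ = Kᵢxᵢ:
  1: x = 0.1016, y = 0.3445
  2: x = 0.2997, y = 0.4520
  3: x = 0.4054, y = 0.1415
  4: x = 0.1933, y = 0.0620

y_2 = 0.4520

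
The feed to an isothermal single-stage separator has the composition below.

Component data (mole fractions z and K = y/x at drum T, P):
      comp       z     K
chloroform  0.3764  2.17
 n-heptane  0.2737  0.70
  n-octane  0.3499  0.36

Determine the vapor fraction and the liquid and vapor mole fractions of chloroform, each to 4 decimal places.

Iterate (Newton) starting at ψ = 0.5:
  ψ = 0.5000: g = -0.14807, g' = -0.5491 → ψ = 0.2304
  ψ = 0.2304: g = -0.00397, g' = -0.5453 → ψ = 0.2231
Converged at ψ = 0.2231.
Compositions from xᵢ = zᵢ/(1+ψ(Kᵢ−1)), yᵢ = Kᵢxᵢ:
  chloroform: x = 0.2985, y = 0.6477
  n-heptane: x = 0.2933, y = 0.2053
  n-octane: x = 0.4082, y = 0.1469

ψ = 0.2231, x_chloroform = 0.2985, y_chloroform = 0.6477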